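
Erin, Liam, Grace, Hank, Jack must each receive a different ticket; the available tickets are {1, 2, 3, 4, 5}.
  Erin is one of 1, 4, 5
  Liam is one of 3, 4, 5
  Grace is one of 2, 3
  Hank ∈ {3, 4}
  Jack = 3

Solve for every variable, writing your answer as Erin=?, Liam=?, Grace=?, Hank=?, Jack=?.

Jack's domain is down to {3}, so Jack = 3. Eliminate 3 elsewhere: Liam, Grace, Hank.
That leaves Grace = 2.
Hank's domain is down to {4}, so Hank = 4. Eliminate 4 elsewhere: Erin, Liam.
That leaves Liam = 5. Eliminate 5 elsewhere: Erin.
Erin has just one choice, so Erin = 1.

Erin=1, Liam=5, Grace=2, Hank=4, Jack=3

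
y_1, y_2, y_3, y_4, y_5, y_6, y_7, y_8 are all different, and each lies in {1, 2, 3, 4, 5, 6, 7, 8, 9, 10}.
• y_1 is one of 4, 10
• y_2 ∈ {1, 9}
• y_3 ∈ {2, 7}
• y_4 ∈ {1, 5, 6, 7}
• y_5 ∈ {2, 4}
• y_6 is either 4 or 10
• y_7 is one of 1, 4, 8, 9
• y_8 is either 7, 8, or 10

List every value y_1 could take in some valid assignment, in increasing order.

The 2 variables y_1 and y_6 are confined to {4, 10}, which locks those values in; drop them from y_5, y_7, y_8.
y_5 has just one choice, so y_5 = 2. Strike 2 from y_3.
y_3 has just one choice, so y_3 = 7. So y_4, y_8 can't be 7.
y_8 must be 8 (only option left). So y_7 can't be 8.
The 2 variables y_2 and y_7 are confined to {1, 9}, which locks those values in; drop them from y_4.
No further eliminations apply; y_1 can still be any of 4, 10.

4, 10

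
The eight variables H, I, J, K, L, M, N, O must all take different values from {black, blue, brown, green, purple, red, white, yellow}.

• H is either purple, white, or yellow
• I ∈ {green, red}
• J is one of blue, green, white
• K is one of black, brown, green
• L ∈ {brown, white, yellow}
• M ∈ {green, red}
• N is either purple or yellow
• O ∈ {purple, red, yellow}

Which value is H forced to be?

The 8 variables together cover exactly {black, blue, brown, green, purple, red, white, yellow} — 8 values for 8 variables — and black appears only in K's list, so K = black.
The 7 still-open variables together cover exactly {blue, brown, green, purple, red, white, yellow} — 7 values for 7 variables — and blue appears only in J's list, so J = blue.
The 6 still-open variables draw from only 6 values {brown, green, purple, red, white, yellow}, so each is used; only L can be brown, hence L = brown.
Among the 5 still-open variables, white fits only H (and all 5 values in {green, purple, red, white, yellow} must be used), so H = white.

white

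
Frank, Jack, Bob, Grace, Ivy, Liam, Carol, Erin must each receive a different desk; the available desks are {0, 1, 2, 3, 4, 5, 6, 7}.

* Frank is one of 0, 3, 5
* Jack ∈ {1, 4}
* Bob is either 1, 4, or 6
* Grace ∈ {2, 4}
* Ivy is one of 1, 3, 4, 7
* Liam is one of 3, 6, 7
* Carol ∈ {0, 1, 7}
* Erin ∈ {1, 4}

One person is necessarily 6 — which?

The 8 variables draw from only 8 values {0, 1, 2, 3, 4, 5, 6, 7}, so each is used; only Grace can be 2, hence Grace = 2.
The 7 still-open variables together cover exactly {0, 1, 3, 4, 5, 6, 7} — 7 values for 7 variables — and 5 appears only in Frank's list, so Frank = 5.
Among the 6 still-open variables, 0 fits only Carol (and all 6 values in {0, 1, 3, 4, 6, 7} must be used), so Carol = 0.
Jack and Erin share exactly the 2 values {1, 4}; by pigeonhole those values go to them, so strike 1, 4 from Bob, Ivy.
So 6 goes to Bob.

Bob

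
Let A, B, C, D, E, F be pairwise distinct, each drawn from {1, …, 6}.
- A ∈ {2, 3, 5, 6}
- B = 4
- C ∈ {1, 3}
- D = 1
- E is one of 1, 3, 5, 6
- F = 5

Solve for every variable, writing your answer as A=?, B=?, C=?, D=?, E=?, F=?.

B must be 4 (only option left).
D has just one choice, so D = 1. Remove 1 from C, E.
F's domain is down to {5}, so F = 5. Remove 5 from A, E.
C must be 3 (only option left). Strike 3 from A, E.
E must be 6 (only option left). So A can't be 6.
A must be 2 (only option left).

A=2, B=4, C=3, D=1, E=6, F=5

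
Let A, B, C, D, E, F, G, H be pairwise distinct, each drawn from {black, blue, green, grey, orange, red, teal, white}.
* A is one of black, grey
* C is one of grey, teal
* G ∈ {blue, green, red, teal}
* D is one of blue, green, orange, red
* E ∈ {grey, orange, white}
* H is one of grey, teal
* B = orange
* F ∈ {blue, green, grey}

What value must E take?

B must be orange (only option left). So D, E can't be orange.
The 7 still-open variables draw from only 7 values {black, blue, green, grey, red, teal, white}, so each is used; only A can be black, hence A = black.
Among the 6 still-open variables, white fits only E (and all 6 values in {blue, green, grey, red, teal, white} must be used), so E = white.

white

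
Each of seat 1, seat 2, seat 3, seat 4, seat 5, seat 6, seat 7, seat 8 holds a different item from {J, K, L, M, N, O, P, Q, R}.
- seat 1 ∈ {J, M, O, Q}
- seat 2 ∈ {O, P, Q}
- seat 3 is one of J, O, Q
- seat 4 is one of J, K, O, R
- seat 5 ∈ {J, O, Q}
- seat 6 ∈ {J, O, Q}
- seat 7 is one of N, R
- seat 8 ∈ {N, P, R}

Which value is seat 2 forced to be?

Among the 8 variables, K fits only seat 4 (and all 8 values in {J, K, M, N, O, P, Q, R} must be used), so seat 4 = K.
The 7 still-open variables draw from only 7 values {J, M, N, O, P, Q, R}, so each is used; only seat 1 can be M, hence seat 1 = M.
seat 3, seat 5, seat 6 between them cover only {J, O, Q} — a naked triple. Remove those values from seat 2.
So seat 2 = P.

P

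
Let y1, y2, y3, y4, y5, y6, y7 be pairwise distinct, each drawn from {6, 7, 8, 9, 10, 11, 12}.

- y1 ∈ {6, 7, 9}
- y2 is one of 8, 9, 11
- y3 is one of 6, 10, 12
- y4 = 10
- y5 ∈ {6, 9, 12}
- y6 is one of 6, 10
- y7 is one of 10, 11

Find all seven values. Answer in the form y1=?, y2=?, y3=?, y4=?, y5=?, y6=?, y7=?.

y1=7, y2=8, y3=12, y4=10, y5=9, y6=6, y7=11

y4 must be 10 (only option left). So y3, y6, y7 can't be 10.
y6 must be 6 (only option left). Strike 6 from y1, y3, y5.
y7 has just one choice, so y7 = 11. Eliminate 11 elsewhere: y2.
That leaves y3 = 12. Remove 12 from y5.
y5 has just one choice, so y5 = 9. So y1, y2 can't be 9.
That leaves y1 = 7.
y2 has just one choice, so y2 = 8.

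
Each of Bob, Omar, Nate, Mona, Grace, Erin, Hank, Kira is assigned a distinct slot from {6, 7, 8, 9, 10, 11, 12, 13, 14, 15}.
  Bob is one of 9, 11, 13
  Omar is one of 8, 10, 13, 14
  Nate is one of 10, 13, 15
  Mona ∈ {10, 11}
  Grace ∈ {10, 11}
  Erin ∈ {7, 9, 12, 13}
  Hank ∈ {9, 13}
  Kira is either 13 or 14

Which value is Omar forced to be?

8

Mona and Grace share exactly the 2 values {10, 11}; by pigeonhole those values go to them, so strike 10, 11 from Bob, Omar, Nate.
Bob and Hank share exactly the 2 values {9, 13}; by pigeonhole those values go to them, so strike 9, 13 from Omar, Nate, Erin, Kira.
Nate's domain is down to {15}, so Nate = 15.
That leaves Kira = 14. So Omar can't be 14.
So Omar = 8.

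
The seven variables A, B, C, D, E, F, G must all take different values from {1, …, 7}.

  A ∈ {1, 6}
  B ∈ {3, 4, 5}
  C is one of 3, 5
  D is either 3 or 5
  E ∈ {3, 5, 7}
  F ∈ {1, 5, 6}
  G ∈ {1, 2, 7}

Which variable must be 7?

E

The 7 variables together cover exactly {1, 2, 3, 4, 5, 6, 7} — 7 values for 7 variables — and 2 appears only in G's list, so G = 2.
The 6 still-open variables together cover exactly {1, 3, 4, 5, 6, 7} — 6 values for 6 variables — and 4 appears only in B's list, so B = 4.
The 5 still-open variables draw from only 5 values {1, 3, 5, 6, 7}, so each is used; only E can be 7, hence E = 7.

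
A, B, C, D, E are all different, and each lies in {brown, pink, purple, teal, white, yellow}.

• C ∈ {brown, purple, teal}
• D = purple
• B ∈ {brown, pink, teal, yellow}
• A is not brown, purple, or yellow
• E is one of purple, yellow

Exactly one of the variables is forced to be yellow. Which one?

D must be purple (only option left). Eliminate purple elsewhere: C, E.
So yellow goes to E.

E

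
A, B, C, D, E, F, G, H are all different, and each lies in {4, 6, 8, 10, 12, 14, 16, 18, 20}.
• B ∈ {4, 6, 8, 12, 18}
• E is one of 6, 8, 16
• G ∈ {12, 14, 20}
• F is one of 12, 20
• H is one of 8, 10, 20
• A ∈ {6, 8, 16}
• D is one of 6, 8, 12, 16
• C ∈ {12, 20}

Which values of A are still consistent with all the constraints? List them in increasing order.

The 2 variables C and F are confined to {12, 20}, which locks those values in; drop them from B, D, G, H.
G has just one choice, so G = 14.
A, D, E between them cover only {6, 8, 16} — a naked triple. Remove those values from B, H.
That leaves H = 10.
No further eliminations apply; A can still be any of 6, 8, 16.

6, 8, 16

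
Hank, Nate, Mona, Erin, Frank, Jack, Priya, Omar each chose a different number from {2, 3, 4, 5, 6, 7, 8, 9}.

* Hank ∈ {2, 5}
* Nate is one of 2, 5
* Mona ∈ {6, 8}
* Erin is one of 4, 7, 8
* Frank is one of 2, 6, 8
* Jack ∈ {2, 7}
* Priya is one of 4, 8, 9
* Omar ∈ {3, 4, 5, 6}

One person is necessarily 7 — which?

Jack

The 8 variables draw from only 8 values {2, 3, 4, 5, 6, 7, 8, 9}, so each is used; only Omar can be 3, hence Omar = 3.
The 7 still-open variables together cover exactly {2, 4, 5, 6, 7, 8, 9} — 7 values for 7 variables — and 9 appears only in Priya's list, so Priya = 9.
The 6 still-open variables together cover exactly {2, 4, 5, 6, 7, 8} — 6 values for 6 variables — and 4 appears only in Erin's list, so Erin = 4.
The 5 still-open variables draw from only 5 values {2, 5, 6, 7, 8}, so each is used; only Jack can be 7, hence Jack = 7.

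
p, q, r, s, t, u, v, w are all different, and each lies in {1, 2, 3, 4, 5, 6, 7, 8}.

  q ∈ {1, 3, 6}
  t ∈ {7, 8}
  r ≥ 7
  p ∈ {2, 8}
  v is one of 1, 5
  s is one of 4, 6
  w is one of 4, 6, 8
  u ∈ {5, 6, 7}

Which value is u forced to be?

5

The 8 variables together cover exactly {1, 2, 3, 4, 5, 6, 7, 8} — 8 values for 8 variables — and 2 appears only in p's list, so p = 2.
The 7 still-open variables draw from only 7 values {1, 3, 4, 5, 6, 7, 8}, so each is used; only q can be 3, hence q = 3.
Among the 6 still-open variables, 1 fits only v (and all 6 values in {1, 4, 5, 6, 7, 8} must be used), so v = 1.
Among the 5 still-open variables, 5 fits only u (and all 5 values in {4, 5, 6, 7, 8} must be used), so u = 5.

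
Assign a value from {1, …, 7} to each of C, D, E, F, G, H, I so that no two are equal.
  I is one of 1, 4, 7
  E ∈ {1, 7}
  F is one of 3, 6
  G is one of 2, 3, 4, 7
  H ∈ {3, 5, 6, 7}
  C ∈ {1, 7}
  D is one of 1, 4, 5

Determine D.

The 7 variables draw from only 7 values {1, 2, 3, 4, 5, 6, 7}, so each is used; only G can be 2, hence G = 2.
C and E between them cover only {1, 7} — a naked pair. Remove those values from D, H, I.
That leaves I = 4. So D can't be 4.
So D = 5.

5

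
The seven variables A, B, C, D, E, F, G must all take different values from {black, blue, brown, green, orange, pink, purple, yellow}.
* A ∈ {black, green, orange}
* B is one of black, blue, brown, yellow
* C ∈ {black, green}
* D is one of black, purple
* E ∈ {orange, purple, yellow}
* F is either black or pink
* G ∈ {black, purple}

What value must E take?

D and G share exactly the 2 values {black, purple}; by pigeonhole those values go to them, so strike black, purple from A, B, C, E, F.
That leaves C = green. Remove green from A.
F has just one choice, so F = pink.
A has just one choice, so A = orange. So E can't be orange.
So E = yellow.

yellow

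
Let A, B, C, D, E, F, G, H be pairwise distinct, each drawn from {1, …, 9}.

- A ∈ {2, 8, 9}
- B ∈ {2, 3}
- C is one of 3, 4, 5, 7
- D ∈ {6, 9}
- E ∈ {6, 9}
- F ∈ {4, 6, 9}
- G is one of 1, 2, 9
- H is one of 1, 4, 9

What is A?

D and E between them cover only {6, 9} — a naked pair. Remove those values from A, F, G, H.
F has just one choice, so F = 4. So C, H can't be 4.
That leaves H = 1. So G can't be 1.
G's domain is down to {2}, so G = 2. Eliminate 2 elsewhere: A, B.
So A = 8.

8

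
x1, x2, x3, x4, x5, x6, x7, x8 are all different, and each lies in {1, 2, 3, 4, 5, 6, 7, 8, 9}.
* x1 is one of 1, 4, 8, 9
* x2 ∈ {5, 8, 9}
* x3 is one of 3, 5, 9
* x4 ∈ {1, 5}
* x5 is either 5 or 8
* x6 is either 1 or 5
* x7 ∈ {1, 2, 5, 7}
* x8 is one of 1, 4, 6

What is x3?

3

x4 and x6 share exactly the 2 values {1, 5}; by pigeonhole those values go to them, so strike 1, 5 from x1, x2, x3, x5, x7, x8.
x5's domain is down to {8}, so x5 = 8. Strike 8 from x1, x2.
x2's domain is down to {9}, so x2 = 9. So x1, x3 can't be 9.
So x3 = 3.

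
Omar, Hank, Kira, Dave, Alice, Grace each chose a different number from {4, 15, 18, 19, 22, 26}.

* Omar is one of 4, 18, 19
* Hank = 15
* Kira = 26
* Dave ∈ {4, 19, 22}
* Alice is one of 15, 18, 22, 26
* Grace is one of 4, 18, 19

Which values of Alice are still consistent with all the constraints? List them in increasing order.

18, 22

Hank must be 15 (only option left). Strike 15 from Alice.
Kira's domain is down to {26}, so Kira = 26. Eliminate 26 elsewhere: Alice.
No further eliminations apply; Alice can still be any of 18, 22.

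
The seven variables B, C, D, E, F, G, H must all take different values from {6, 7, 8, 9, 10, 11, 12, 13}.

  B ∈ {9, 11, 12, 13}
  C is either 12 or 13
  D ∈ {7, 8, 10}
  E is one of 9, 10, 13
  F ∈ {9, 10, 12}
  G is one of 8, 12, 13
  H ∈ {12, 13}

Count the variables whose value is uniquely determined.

3

The 7 variables together cover exactly {7, 8, 9, 10, 11, 12, 13} — 7 values for 7 variables — and 7 appears only in D's list, so D = 7.
The 6 still-open variables draw from only 6 values {8, 9, 10, 11, 12, 13}, so each is used; only G can be 8, hence G = 8.
The 5 still-open variables together cover exactly {9, 10, 11, 12, 13} — 5 values for 5 variables — and 11 appears only in B's list, so B = 11.
C and H between them cover only {12, 13} — a naked pair. Remove those values from E, F.
Determined: B=11, D=7, G=8. The other variables each still have more than one consistent value. That makes 3.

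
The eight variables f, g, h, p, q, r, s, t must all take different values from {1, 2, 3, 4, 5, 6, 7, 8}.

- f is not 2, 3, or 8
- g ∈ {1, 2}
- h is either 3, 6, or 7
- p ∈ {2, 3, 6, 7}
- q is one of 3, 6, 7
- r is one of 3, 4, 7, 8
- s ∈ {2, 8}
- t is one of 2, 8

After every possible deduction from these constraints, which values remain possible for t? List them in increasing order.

2, 8

The 8 variables draw from only 8 values {1, 2, 3, 4, 5, 6, 7, 8}, so each is used; only f can be 5, hence f = 5.
The 7 still-open variables together cover exactly {1, 2, 3, 4, 6, 7, 8} — 7 values for 7 variables — and 1 appears only in g's list, so g = 1.
The 6 still-open variables together cover exactly {2, 3, 4, 6, 7, 8} — 6 values for 6 variables — and 4 appears only in r's list, so r = 4.
s and t between them cover only {2, 8} — a naked pair. Remove those values from p.
No further eliminations apply; t can still be any of 2, 8.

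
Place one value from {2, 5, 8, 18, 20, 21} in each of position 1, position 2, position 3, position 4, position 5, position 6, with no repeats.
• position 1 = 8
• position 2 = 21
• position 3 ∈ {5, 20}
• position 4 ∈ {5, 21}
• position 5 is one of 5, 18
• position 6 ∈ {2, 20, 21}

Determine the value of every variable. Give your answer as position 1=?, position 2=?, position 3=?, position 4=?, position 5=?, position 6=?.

position 1's domain is down to {8}, so position 1 = 8.
position 2's domain is down to {21}, so position 2 = 21. Eliminate 21 elsewhere: position 4, position 6.
position 4's domain is down to {5}, so position 4 = 5. Eliminate 5 elsewhere: position 3, position 5.
position 5's domain is down to {18}, so position 5 = 18.
position 3 must be 20 (only option left). Strike 20 from position 6.
position 6 has just one choice, so position 6 = 2.

position 1=8, position 2=21, position 3=20, position 4=5, position 5=18, position 6=2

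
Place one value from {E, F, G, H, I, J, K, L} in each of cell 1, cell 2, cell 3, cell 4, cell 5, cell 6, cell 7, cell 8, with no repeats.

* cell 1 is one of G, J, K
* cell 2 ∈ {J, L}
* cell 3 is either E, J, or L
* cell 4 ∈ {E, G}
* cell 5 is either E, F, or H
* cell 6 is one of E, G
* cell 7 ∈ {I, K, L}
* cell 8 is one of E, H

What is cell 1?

The 8 variables draw from only 8 values {E, F, G, H, I, J, K, L}, so each is used; only cell 5 can be F, hence cell 5 = F.
The 7 still-open variables draw from only 7 values {E, G, H, I, J, K, L}, so each is used; only cell 8 can be H, hence cell 8 = H.
The 6 still-open variables draw from only 6 values {E, G, I, J, K, L}, so each is used; only cell 7 can be I, hence cell 7 = I.
The 5 still-open variables draw from only 5 values {E, G, J, K, L}, so each is used; only cell 1 can be K, hence cell 1 = K.

K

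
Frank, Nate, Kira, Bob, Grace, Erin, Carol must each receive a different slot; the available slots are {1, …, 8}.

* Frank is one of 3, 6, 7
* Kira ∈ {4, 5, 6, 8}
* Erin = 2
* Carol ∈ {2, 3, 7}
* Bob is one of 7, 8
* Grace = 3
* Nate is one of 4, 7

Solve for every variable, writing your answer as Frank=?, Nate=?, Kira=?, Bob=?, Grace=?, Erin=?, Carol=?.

Grace has just one choice, so Grace = 3. Remove 3 from Frank, Carol.
That leaves Erin = 2. Eliminate 2 elsewhere: Carol.
Carol has just one choice, so Carol = 7. So Frank, Nate, Bob can't be 7.
Frank's domain is down to {6}, so Frank = 6. Remove 6 from Kira.
Nate must be 4 (only option left). So Kira can't be 4.
That leaves Bob = 8. So Kira can't be 8.
That leaves Kira = 5.

Frank=6, Nate=4, Kira=5, Bob=8, Grace=3, Erin=2, Carol=7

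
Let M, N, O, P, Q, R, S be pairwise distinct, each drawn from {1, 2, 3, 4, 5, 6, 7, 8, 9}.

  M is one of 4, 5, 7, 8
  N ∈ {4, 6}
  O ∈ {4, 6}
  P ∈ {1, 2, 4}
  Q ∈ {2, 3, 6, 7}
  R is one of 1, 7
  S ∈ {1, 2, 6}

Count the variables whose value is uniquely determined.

The 2 variables N and O are confined to {4, 6}, which locks those values in; drop them from M, P, Q, S.
P and S share exactly the 2 values {1, 2}; by pigeonhole those values go to them, so strike 1, 2 from Q, R.
That leaves R = 7. So M, Q can't be 7.
That leaves Q = 3.
Determined: Q=3, R=7. The other variables each still have more than one consistent value. That makes 2.

2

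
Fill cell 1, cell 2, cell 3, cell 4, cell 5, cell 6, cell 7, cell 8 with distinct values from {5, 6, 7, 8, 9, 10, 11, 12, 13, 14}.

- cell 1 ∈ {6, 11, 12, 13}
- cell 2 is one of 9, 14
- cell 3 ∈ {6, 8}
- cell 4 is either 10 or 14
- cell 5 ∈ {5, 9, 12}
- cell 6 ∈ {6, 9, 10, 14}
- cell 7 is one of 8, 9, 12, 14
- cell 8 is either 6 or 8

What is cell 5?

5

cell 3 and cell 8 share exactly the 2 values {6, 8}; by pigeonhole those values go to them, so strike 6, 8 from cell 1, cell 6, cell 7.
cell 2, cell 4, cell 6 between them cover only {9, 10, 14} — a naked triple. Remove those values from cell 5, cell 7.
cell 7 must be 12 (only option left). Remove 12 from cell 1, cell 5.
So cell 5 = 5.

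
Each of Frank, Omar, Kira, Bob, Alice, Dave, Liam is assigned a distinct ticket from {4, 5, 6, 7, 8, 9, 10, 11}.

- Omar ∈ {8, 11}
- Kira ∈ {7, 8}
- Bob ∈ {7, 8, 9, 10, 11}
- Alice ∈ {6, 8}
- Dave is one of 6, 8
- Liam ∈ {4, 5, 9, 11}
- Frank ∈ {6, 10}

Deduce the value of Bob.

Alice and Dave share exactly the 2 values {6, 8}; by pigeonhole those values go to them, so strike 6, 8 from Frank, Omar, Kira, Bob.
Frank's domain is down to {10}, so Frank = 10. Eliminate 10 elsewhere: Bob.
That leaves Omar = 11. Eliminate 11 elsewhere: Bob, Liam.
Kira's domain is down to {7}, so Kira = 7. Eliminate 7 elsewhere: Bob.
So Bob = 9.

9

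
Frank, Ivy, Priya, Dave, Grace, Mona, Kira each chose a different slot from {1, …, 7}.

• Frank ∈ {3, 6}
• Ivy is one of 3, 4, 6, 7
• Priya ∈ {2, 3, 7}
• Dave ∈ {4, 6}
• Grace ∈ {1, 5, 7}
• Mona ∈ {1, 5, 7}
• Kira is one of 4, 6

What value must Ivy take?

7

The 7 variables together cover exactly {1, 2, 3, 4, 5, 6, 7} — 7 values for 7 variables — and 2 appears only in Priya's list, so Priya = 2.
The 2 variables Dave and Kira are confined to {4, 6}, which locks those values in; drop them from Frank, Ivy.
That leaves Frank = 3. Remove 3 from Ivy.
So Ivy = 7.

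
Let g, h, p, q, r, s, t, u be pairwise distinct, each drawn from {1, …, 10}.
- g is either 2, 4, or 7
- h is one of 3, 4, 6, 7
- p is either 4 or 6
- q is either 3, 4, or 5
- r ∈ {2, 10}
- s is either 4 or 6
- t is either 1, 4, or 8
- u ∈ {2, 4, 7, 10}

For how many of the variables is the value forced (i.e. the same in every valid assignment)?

p and s between them cover only {4, 6} — a naked pair. Remove those values from g, h, q, t, u.
g, r, u between them cover only {2, 7, 10} — a naked triple. Remove those values from h.
h has just one choice, so h = 3. Eliminate 3 elsewhere: q.
That leaves q = 5.
Determined: h=3, q=5. The other variables each still have more than one consistent value. That makes 2.

2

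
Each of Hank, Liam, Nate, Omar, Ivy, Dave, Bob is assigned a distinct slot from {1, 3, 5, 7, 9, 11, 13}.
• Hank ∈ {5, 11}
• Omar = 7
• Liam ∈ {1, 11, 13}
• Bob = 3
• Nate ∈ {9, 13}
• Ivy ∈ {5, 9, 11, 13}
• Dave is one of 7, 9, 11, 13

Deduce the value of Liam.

1

Omar has just one choice, so Omar = 7. Strike 7 from Dave.
That leaves Bob = 3.
The 5 still-open variables draw from only 5 values {1, 5, 9, 11, 13}, so each is used; only Liam can be 1, hence Liam = 1.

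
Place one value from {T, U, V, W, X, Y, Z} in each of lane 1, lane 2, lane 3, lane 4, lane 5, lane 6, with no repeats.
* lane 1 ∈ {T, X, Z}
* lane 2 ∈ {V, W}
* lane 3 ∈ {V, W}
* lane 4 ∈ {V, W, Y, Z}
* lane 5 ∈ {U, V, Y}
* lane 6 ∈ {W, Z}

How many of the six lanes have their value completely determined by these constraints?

The 2 variables lane 2 and lane 3 are confined to {V, W}, which locks those values in; drop them from lane 4, lane 5, lane 6.
lane 6 has just one choice, so lane 6 = Z. Remove Z from lane 1, lane 4.
lane 4 must be Y (only option left). Remove Y from lane 5.
lane 5 must be U (only option left).
Determined: lane 4=Y, lane 5=U, lane 6=Z. The other lanes each still have more than one consistent value. That makes 3.

3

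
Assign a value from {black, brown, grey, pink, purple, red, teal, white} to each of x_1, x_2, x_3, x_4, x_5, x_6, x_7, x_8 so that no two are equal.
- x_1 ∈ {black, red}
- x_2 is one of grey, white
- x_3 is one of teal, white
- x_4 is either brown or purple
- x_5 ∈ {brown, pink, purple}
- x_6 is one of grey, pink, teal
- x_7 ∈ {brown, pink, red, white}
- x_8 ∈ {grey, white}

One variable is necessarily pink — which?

The 8 variables together cover exactly {black, brown, grey, pink, purple, red, teal, white} — 8 values for 8 variables — and black appears only in x_1's list, so x_1 = black.
Among the 7 still-open variables, red fits only x_7 (and all 7 values in {brown, grey, pink, purple, red, teal, white} must be used), so x_7 = red.
x_2 and x_8 share exactly the 2 values {grey, white}; by pigeonhole those values go to them, so strike grey, white from x_3, x_6.
x_3 must be teal (only option left). Remove teal from x_6.
So pink goes to x_6.

x_6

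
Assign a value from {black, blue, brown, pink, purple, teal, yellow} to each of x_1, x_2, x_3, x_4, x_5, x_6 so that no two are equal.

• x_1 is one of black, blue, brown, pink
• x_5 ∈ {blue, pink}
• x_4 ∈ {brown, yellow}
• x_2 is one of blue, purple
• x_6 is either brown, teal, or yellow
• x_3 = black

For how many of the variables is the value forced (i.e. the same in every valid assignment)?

x_3's domain is down to {black}, so x_3 = black. So x_1 can't be black.
Determined: x_3=black. The other variables each still have more than one consistent value. That makes 1.

1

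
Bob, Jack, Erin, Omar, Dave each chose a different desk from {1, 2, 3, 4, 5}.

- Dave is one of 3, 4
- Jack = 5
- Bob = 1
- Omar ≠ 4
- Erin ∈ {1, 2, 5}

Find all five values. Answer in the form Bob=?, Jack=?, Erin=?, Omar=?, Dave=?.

Bob=1, Jack=5, Erin=2, Omar=3, Dave=4

Bob has just one choice, so Bob = 1. Remove 1 from Erin, Omar.
Jack has just one choice, so Jack = 5. Eliminate 5 elsewhere: Erin, Omar.
Erin must be 2 (only option left). Strike 2 from Omar.
Omar's domain is down to {3}, so Omar = 3. Strike 3 from Dave.
Dave has just one choice, so Dave = 4.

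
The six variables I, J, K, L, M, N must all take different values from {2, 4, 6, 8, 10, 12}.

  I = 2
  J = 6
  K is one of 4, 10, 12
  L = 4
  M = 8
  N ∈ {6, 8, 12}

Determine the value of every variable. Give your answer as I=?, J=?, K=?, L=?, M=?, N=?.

I's domain is down to {2}, so I = 2.
J's domain is down to {6}, so J = 6. Remove 6 from N.
L's domain is down to {4}, so L = 4. Eliminate 4 elsewhere: K.
M must be 8 (only option left). Eliminate 8 elsewhere: N.
N's domain is down to {12}, so N = 12. Eliminate 12 elsewhere: K.
That leaves K = 10.

I=2, J=6, K=10, L=4, M=8, N=12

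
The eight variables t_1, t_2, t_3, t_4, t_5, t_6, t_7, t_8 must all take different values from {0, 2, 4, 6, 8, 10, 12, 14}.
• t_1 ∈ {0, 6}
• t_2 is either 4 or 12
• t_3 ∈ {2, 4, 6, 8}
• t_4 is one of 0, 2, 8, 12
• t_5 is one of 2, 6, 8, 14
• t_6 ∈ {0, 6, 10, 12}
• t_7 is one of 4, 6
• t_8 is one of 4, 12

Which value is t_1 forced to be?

The 8 variables together cover exactly {0, 2, 4, 6, 8, 10, 12, 14} — 8 values for 8 variables — and 10 appears only in t_6's list, so t_6 = 10.
The 7 still-open variables draw from only 7 values {0, 2, 4, 6, 8, 12, 14}, so each is used; only t_5 can be 14, hence t_5 = 14.
t_2 and t_8 between them cover only {4, 12} — a naked pair. Remove those values from t_3, t_4, t_7.
That leaves t_7 = 6. Eliminate 6 elsewhere: t_1, t_3.
So t_1 = 0.

0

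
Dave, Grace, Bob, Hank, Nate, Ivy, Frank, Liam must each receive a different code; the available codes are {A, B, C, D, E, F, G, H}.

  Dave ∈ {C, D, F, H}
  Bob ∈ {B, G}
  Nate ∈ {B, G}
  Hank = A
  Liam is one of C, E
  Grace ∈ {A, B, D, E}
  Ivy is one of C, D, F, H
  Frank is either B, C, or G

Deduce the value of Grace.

Hank has just one choice, so Hank = A. So Grace can't be A.
The 2 variables Bob and Nate are confined to {B, G}, which locks those values in; drop them from Grace, Frank.
Frank has just one choice, so Frank = C. Strike C from Dave, Ivy, Liam.
Liam's domain is down to {E}, so Liam = E. So Grace can't be E.
So Grace = D.

D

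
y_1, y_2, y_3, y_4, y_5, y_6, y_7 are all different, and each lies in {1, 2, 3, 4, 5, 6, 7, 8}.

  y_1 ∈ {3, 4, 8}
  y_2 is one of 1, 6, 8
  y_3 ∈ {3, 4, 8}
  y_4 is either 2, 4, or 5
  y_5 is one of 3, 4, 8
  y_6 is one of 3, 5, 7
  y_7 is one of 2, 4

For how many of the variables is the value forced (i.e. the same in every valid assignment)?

y_1, y_3, y_5 between them cover only {3, 4, 8} — a naked triple. Remove those values from y_2, y_4, y_6, y_7.
That leaves y_7 = 2. So y_4 can't be 2.
That leaves y_4 = 5. Strike 5 from y_6.
y_6 must be 7 (only option left).
Determined: y_4=5, y_6=7, y_7=2. The other variables each still have more than one consistent value. That makes 3.

3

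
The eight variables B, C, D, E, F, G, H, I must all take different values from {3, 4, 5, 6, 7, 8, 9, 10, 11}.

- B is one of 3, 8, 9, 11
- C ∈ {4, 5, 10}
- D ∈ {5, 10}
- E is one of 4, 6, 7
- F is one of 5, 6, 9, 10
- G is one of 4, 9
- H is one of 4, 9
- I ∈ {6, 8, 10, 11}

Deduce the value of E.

7

G and H between them cover only {4, 9} — a naked pair. Remove those values from B, C, E, F.
C and D share exactly the 2 values {5, 10}; by pigeonhole those values go to them, so strike 5, 10 from F, I.
That leaves F = 6. Eliminate 6 elsewhere: E, I.
So E = 7.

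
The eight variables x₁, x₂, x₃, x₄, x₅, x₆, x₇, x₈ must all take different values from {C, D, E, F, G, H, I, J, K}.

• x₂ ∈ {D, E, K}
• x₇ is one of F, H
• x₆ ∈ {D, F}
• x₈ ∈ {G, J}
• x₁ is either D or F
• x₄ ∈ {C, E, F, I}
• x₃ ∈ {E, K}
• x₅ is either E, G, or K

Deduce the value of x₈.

x₁ and x₆ share exactly the 2 values {D, F}; by pigeonhole those values go to them, so strike D, F from x₂, x₄, x₇.
x₇ has just one choice, so x₇ = H.
x₂ and x₃ between them cover only {E, K} — a naked pair. Remove those values from x₄, x₅.
x₅ has just one choice, so x₅ = G. So x₈ can't be G.
So x₈ = J.

J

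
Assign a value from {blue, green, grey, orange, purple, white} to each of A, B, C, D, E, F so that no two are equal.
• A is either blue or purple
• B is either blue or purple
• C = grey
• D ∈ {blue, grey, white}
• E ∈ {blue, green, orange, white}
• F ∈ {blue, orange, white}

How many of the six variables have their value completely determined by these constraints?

4

C has just one choice, so C = grey. Eliminate grey elsewhere: D.
The 5 still-open variables together cover exactly {blue, green, orange, purple, white} — 5 values for 5 variables — and green appears only in E's list, so E = green.
The 4 still-open variables together cover exactly {blue, orange, purple, white} — 4 values for 4 variables — and orange appears only in F's list, so F = orange.
Among the 3 still-open variables, white fits only D (and all 3 values in {blue, purple, white} must be used), so D = white.
Determined: C=grey, D=white, E=green, F=orange. The other variables each still have more than one consistent value. That makes 4.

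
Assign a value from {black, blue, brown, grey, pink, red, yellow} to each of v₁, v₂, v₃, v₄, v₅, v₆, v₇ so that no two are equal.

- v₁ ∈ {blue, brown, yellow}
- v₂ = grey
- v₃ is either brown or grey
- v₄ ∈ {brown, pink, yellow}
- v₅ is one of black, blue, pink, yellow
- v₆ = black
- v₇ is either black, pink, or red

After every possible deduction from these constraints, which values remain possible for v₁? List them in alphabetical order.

v₂'s domain is down to {grey}, so v₂ = grey. Strike grey from v₃.
v₃'s domain is down to {brown}, so v₃ = brown. Strike brown from v₁, v₄.
That leaves v₆ = black. Strike black from v₅, v₇.
The 4 still-open variables together cover exactly {blue, pink, red, yellow} — 4 values for 4 variables — and red appears only in v₇'s list, so v₇ = red.
No further eliminations apply; v₁ can still be any of blue, yellow.

blue, yellow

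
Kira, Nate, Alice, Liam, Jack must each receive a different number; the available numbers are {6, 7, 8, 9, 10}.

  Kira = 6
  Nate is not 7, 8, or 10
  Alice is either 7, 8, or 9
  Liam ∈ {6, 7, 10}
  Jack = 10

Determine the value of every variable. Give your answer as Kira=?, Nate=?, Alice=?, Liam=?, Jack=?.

Kira=6, Nate=9, Alice=8, Liam=7, Jack=10

Kira must be 6 (only option left). Strike 6 from Nate, Liam.
Nate must be 9 (only option left). Eliminate 9 elsewhere: Alice.
Jack's domain is down to {10}, so Jack = 10. Eliminate 10 elsewhere: Liam.
Liam must be 7 (only option left). Remove 7 from Alice.
That leaves Alice = 8.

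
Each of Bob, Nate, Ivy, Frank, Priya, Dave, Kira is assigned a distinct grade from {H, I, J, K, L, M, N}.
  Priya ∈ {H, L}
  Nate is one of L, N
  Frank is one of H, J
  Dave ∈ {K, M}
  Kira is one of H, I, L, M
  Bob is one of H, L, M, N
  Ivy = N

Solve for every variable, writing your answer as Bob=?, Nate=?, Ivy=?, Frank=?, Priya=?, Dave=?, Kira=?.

Ivy has just one choice, so Ivy = N. Strike N from Bob, Nate.
Nate must be L (only option left). Strike L from Bob, Priya, Kira.
Priya has just one choice, so Priya = H. So Bob, Frank, Kira can't be H.
That leaves Bob = M. Strike M from Dave, Kira.
Frank must be J (only option left).
That leaves Dave = K.
Kira must be I (only option left).

Bob=M, Nate=L, Ivy=N, Frank=J, Priya=H, Dave=K, Kira=I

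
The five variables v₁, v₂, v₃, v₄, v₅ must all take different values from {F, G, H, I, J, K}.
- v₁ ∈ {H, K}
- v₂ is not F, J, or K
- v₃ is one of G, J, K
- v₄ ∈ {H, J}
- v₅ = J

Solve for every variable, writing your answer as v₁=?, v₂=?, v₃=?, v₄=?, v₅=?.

v₁=K, v₂=I, v₃=G, v₄=H, v₅=J

v₅ has just one choice, so v₅ = J. So v₃, v₄ can't be J.
v₄'s domain is down to {H}, so v₄ = H. Eliminate H elsewhere: v₁, v₂.
That leaves v₁ = K. Eliminate K elsewhere: v₃.
v₃ must be G (only option left). So v₂ can't be G.
v₂ must be I (only option left).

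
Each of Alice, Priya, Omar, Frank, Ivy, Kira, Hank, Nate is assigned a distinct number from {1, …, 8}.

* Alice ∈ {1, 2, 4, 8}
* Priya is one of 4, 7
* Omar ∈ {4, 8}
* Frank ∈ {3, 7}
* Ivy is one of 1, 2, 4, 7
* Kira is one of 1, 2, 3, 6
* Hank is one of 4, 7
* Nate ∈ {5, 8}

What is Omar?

8

Among the 8 variables, 5 fits only Nate (and all 8 values in {1, 2, 3, 4, 5, 6, 7, 8} must be used), so Nate = 5.
The 7 still-open variables draw from only 7 values {1, 2, 3, 4, 6, 7, 8}, so each is used; only Kira can be 6, hence Kira = 6.
Among the 6 still-open variables, 3 fits only Frank (and all 6 values in {1, 2, 3, 4, 7, 8} must be used), so Frank = 3.
Priya and Hank between them cover only {4, 7} — a naked pair. Remove those values from Alice, Omar, Ivy.
So Omar = 8.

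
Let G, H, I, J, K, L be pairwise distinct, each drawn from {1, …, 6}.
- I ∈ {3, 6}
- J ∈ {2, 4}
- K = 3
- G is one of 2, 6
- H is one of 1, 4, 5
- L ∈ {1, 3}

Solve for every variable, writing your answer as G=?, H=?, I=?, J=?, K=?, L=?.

K must be 3 (only option left). Strike 3 from I, L.
L must be 1 (only option left). So H can't be 1.
I has just one choice, so I = 6. Eliminate 6 elsewhere: G.
That leaves G = 2. Strike 2 from J.
J must be 4 (only option left). Remove 4 from H.
That leaves H = 5.

G=2, H=5, I=6, J=4, K=3, L=1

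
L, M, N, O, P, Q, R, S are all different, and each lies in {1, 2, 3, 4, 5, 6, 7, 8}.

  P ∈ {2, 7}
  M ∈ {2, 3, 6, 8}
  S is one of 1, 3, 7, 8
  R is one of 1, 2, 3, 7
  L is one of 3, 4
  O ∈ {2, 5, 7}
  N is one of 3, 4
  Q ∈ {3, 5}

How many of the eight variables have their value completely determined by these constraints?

4

The 8 variables together cover exactly {1, 2, 3, 4, 5, 6, 7, 8} — 8 values for 8 variables — and 6 appears only in M's list, so M = 6.
Among the 7 still-open variables, 8 fits only S (and all 7 values in {1, 2, 3, 4, 5, 7, 8} must be used), so S = 8.
The 6 still-open variables draw from only 6 values {1, 2, 3, 4, 5, 7}, so each is used; only R can be 1, hence R = 1.
L and N between them cover only {3, 4} — a naked pair. Remove those values from Q.
Q must be 5 (only option left). Remove 5 from O.
Determined: M=6, Q=5, R=1, S=8. The other variables each still have more than one consistent value. That makes 4.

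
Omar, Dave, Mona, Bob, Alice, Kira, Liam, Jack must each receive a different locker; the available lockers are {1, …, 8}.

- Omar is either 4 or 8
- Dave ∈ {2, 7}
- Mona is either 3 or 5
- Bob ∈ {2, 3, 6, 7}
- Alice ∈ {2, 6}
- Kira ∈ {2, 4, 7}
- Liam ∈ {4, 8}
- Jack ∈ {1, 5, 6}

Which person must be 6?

The 8 variables draw from only 8 values {1, 2, 3, 4, 5, 6, 7, 8}, so each is used; only Jack can be 1, hence Jack = 1.
The 7 still-open variables draw from only 7 values {2, 3, 4, 5, 6, 7, 8}, so each is used; only Mona can be 5, hence Mona = 5.
Among the 6 still-open variables, 3 fits only Bob (and all 6 values in {2, 3, 4, 6, 7, 8} must be used), so Bob = 3.
Among the 5 still-open variables, 6 fits only Alice (and all 5 values in {2, 4, 6, 7, 8} must be used), so Alice = 6.

Alice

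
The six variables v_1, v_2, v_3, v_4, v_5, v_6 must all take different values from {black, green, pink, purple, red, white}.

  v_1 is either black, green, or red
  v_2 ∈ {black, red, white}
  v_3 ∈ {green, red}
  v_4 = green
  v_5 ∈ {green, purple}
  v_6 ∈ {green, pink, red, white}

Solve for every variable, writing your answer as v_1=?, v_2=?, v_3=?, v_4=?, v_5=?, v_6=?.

v_4 must be green (only option left). Eliminate green elsewhere: v_1, v_3, v_5, v_6.
v_5 must be purple (only option left).
v_3 has just one choice, so v_3 = red. Remove red from v_1, v_2, v_6.
v_1 must be black (only option left). Eliminate black elsewhere: v_2.
v_2's domain is down to {white}, so v_2 = white. Strike white from v_6.
v_6 has just one choice, so v_6 = pink.

v_1=black, v_2=white, v_3=red, v_4=green, v_5=purple, v_6=pink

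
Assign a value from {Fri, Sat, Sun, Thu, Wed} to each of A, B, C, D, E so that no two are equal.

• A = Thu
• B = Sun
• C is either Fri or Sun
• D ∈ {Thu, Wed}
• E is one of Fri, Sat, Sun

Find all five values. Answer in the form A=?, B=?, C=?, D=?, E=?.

A=Thu, B=Sun, C=Fri, D=Wed, E=Sat

A has just one choice, so A = Thu. Strike Thu from D.
B's domain is down to {Sun}, so B = Sun. Eliminate Sun elsewhere: C, E.
That leaves C = Fri. Eliminate Fri elsewhere: E.
D has just one choice, so D = Wed.
That leaves E = Sat.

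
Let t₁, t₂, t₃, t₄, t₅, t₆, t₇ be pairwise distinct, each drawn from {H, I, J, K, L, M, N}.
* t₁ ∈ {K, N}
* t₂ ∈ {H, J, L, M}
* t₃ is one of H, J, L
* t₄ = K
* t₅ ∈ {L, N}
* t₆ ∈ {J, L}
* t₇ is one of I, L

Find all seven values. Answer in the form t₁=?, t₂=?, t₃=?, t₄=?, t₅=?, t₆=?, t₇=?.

t₄ must be K (only option left). So t₁ can't be K.
That leaves t₁ = N. So t₅ can't be N.
t₅'s domain is down to {L}, so t₅ = L. Strike L from t₂, t₃, t₆, t₇.
That leaves t₆ = J. Eliminate J elsewhere: t₂, t₃.
t₇'s domain is down to {I}, so t₇ = I.
t₃'s domain is down to {H}, so t₃ = H. Strike H from t₂.
t₂ must be M (only option left).

t₁=N, t₂=M, t₃=H, t₄=K, t₅=L, t₆=J, t₇=I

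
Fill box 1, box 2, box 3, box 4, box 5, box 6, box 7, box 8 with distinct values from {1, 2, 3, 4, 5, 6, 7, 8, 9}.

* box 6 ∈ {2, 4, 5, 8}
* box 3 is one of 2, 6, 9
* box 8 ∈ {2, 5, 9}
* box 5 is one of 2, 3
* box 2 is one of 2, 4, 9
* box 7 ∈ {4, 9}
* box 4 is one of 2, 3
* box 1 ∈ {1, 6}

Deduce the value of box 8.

5

The 8 variables together cover exactly {1, 2, 3, 4, 5, 6, 8, 9} — 8 values for 8 variables — and 1 appears only in box 1's list, so box 1 = 1.
The 7 still-open variables draw from only 7 values {2, 3, 4, 5, 6, 8, 9}, so each is used; only box 3 can be 6, hence box 3 = 6.
Among the 6 still-open variables, 8 fits only box 6 (and all 6 values in {2, 3, 4, 5, 8, 9} must be used), so box 6 = 8.
The 5 still-open variables draw from only 5 values {2, 3, 4, 5, 9}, so each is used; only box 8 can be 5, hence box 8 = 5.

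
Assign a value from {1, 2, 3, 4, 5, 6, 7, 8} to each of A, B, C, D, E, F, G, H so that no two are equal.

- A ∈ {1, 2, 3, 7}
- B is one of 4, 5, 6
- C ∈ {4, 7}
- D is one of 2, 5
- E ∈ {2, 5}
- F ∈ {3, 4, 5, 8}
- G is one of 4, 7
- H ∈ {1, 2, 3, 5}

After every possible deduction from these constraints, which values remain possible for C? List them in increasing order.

4, 7

Among the 8 variables, 6 fits only B (and all 8 values in {1, 2, 3, 4, 5, 6, 7, 8} must be used), so B = 6.
Among the 7 still-open variables, 8 fits only F (and all 7 values in {1, 2, 3, 4, 5, 7, 8} must be used), so F = 8.
The 2 variables C and G are confined to {4, 7}, which locks those values in; drop them from A.
D and E between them cover only {2, 5} — a naked pair. Remove those values from A, H.
No further eliminations apply; C can still be any of 4, 7.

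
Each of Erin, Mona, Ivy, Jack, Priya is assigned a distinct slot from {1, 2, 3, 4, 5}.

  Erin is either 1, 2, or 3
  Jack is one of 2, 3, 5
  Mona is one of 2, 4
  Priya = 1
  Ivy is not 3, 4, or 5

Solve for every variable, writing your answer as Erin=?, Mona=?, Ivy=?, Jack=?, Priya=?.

Priya has just one choice, so Priya = 1. Eliminate 1 elsewhere: Erin, Ivy.
Ivy must be 2 (only option left). So Erin, Mona, Jack can't be 2.
That leaves Erin = 3. So Jack can't be 3.
That leaves Mona = 4.
That leaves Jack = 5.

Erin=3, Mona=4, Ivy=2, Jack=5, Priya=1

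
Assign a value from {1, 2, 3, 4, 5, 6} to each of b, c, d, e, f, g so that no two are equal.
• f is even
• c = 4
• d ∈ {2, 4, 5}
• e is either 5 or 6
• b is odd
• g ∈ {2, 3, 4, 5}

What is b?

c's domain is down to {4}, so c = 4. Eliminate 4 elsewhere: d, f, g.
Among the 5 still-open variables, 1 fits only b (and all 5 values in {1, 2, 3, 5, 6} must be used), so b = 1.

1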